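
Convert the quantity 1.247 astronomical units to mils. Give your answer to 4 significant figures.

1 astronomical unit = 5.88968e+15 mil.
Then 1.247 × 5.88968e+15 ≈ 7.344e+15 mil.

7.344e+15 mil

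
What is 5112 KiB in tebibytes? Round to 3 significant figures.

4.76e-6 TiB

1 kibibyte = 9.31323e-10 TiB.
Thus 5112 × 9.31323e-10 ≈ 4.76e-6 TiB.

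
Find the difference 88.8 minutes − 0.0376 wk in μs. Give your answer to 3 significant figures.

88.8 min = 5.32800e+9 μs and 0.0376 wk = 2.27405e+10 μs.
5.32800e+9 − 2.27405e+10 ≈ -1.74e+10 μs.

-1.74e+10 μs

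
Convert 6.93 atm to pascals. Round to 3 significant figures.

1 atm = 101325 pascals.
6.93 × 101325 ≈ 702000 Pa.

702000 Pa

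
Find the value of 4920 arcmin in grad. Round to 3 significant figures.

1 arcminute = 0.0185185 gradians.
Then 4920 × 0.0185185 ≈ 91.1 grad.

91.1 grad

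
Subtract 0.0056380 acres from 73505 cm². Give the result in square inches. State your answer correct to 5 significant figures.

-23972 in²

73505 cm² = 11393.3 in² and 0.0056380 acre = 35365.1 in².
11393.3 − 35365.1 ≈ -23972 in².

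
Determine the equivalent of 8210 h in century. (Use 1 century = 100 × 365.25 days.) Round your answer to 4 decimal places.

1 hour = 1.14077 × 10^-6 century.
8210 × 1.14077 × 10^-6 ≈ 0.0094 century.

0.0094 century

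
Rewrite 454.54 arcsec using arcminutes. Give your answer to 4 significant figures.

1 arcsecond = 0.0166667 arcminutes.
454.54 × 0.0166667 ≈ 7.576 arcmin.

7.576 arcmin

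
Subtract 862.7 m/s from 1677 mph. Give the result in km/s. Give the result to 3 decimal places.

1677 mph = 0.749686 km/s and 862.7 m/s = 0.862700 km/s.
0.749686 − 0.862700 ≈ -0.113 km/s.

-0.113 km/s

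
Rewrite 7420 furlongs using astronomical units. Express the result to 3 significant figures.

9.98e-6 astronomical units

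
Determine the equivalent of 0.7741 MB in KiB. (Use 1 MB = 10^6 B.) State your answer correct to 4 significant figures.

756.0 kibibytes

1 MB = 976.5625 KiB.
Then 0.7741 × 976.5625 ≈ 756.0 KiB.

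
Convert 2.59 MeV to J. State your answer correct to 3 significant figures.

4.15e-13 J

1 megaelectronvolt = 1.60218e-13 joules.
Thus 2.59 × 1.60218e-13 ≈ 4.15e-13 J.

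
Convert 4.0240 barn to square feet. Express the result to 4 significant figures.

4.331 × 10^-27 ft²

1 barn = 1.07639 × 10^-27 ft².
So 4.0240 × 1.07639 × 10^-27 ≈ 4.331 × 10^-27 ft².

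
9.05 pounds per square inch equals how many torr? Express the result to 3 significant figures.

468 torr

1 psi = 51.7149 torr.
So 9.05 × 51.7149 ≈ 468 torr.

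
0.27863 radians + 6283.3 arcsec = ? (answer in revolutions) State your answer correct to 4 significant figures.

0.27863 rad = 0.0443453 rev and 6283.3 arcsec = 0.00484823 rev.
0.0443453 + 0.00484823 ≈ 0.04919 rev.

0.04919 revolutions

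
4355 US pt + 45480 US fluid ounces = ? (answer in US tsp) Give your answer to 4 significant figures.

691000 US teaspoons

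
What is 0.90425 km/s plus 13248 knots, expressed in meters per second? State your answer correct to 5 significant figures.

0.90425 km/s = 904.250 m/s and 13248 kn = 6815.36 m/s.
904.250 + 6815.36 ≈ 7719.6 m/s.

7719.6 meters per second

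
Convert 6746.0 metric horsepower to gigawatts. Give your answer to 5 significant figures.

0.0049617 GW

1 PS = 7.35499e-7 GW.
Then 6746.0 × 7.35499e-7 ≈ 0.0049617 GW.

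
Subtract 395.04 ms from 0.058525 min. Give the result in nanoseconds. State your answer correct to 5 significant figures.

3.1165 × 10^9 nanoseconds

0.058525 min = 3.51150 × 10^9 ns and 395.04 ms = 3.95040 × 10^8 ns.
3.51150 × 10^9 − 3.95040 × 10^8 ≈ 3.1165 × 10^9 ns.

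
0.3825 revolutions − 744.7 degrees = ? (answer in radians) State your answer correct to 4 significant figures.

-10.59 rad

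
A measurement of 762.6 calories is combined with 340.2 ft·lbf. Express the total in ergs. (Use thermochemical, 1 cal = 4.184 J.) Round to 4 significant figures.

3.652e+10 ergs

762.6 cal = 3.19072e+10 erg and 340.2 ft·lbf = 4.61249e+9 erg.
3.19072e+10 + 4.61249e+9 ≈ 3.652e+10 erg.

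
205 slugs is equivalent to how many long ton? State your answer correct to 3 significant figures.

2.94 long tons

1 slug = 0.0143634 long ton.
Then 205 × 0.0143634 ≈ 2.94 long ton.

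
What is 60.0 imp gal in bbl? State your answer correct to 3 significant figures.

1 imperial gallon = 0.0285940 oil barrels.
Then 60.0 × 0.0285940 ≈ 1.72 bbl.

1.72 oil barrels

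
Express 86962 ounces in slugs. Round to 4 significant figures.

1 oz = 0.00194256 slugs.
Then 86962 × 0.00194256 ≈ 168.9 slug.

168.9 slug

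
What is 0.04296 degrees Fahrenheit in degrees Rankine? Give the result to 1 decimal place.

°R = °F + 459.67.
Applying the formula gives 459.7 °R.

459.7 °R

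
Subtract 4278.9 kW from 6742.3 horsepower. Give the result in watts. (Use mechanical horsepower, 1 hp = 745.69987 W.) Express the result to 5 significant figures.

748830 W

6742.3 hp = 5.02773e+6 W and 4278.9 kW = 4.27890e+6 W.
5.02773e+6 − 4.27890e+6 ≈ 748830 W.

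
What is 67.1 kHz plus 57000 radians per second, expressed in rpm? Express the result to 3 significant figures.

4.57 × 10^6 rpm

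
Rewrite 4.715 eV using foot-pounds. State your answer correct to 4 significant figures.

1 electronvolt = 1.18170 × 10^-19 foot-pounds.
So 4.715 × 1.18170 × 10^-19 ≈ 5.572 × 10^-19 ft·lbf.

5.572 × 10^-19 ft·lbf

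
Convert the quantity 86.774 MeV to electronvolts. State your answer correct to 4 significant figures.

8.677e+7 electronvolts

1 megaelectronvolt = 1.00000e+6 eV.
Thus 86.774 × 1.00000e+6 ≈ 8.677e+7 eV.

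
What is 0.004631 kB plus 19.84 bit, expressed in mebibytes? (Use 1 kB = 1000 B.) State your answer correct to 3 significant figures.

6.78 × 10^-6 MiB

0.004631 kB = 4.41647 × 10^-6 MiB and 19.84 bit = 2.36511 × 10^-6 MiB.
4.41647 × 10^-6 + 2.36511 × 10^-6 ≈ 6.78 × 10^-6 MiB.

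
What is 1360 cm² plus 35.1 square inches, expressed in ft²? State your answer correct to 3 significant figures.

1.71 ft²

1360 cm² = 1.46389 ft² and 35.1 in² = 0.243750 ft².
1.46389 + 0.243750 ≈ 1.71 ft².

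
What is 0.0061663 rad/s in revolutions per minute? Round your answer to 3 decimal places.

1 radian per second = 9.54930 rpm.
Then 0.0061663 × 9.54930 ≈ 0.059 rpm.

0.059 revolutions per minute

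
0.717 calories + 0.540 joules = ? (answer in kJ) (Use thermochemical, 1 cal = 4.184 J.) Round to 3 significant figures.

0.00354 kilojoules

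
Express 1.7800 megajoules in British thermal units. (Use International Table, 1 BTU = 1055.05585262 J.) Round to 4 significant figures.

1687 BTU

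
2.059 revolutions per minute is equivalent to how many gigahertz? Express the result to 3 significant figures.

3.43e-11 GHz

1 revolution per minute = 1.66667e-11 gigahertz.
Thus 2.059 × 1.66667e-11 ≈ 3.43e-11 GHz.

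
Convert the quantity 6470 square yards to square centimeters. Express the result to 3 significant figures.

1 square yard = 8361.27 square centimeters.
6470 × 8361.27 ≈ 5.41 × 10^7 cm².

5.41 × 10^7 square centimeters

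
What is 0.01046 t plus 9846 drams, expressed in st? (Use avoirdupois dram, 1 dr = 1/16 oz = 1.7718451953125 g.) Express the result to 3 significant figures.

4.39 st

0.01046 t = 1.64717 st and 9846 dr = 2.74721 st.
1.64717 + 2.74721 ≈ 4.39 st.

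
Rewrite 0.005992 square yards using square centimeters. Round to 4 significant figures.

1 square yard = 8361.27 square centimeters.
So 0.005992 × 8361.27 ≈ 50.10 cm².

50.10 cm²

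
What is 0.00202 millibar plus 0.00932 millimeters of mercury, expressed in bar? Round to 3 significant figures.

1.44 × 10^-5 bar

0.00202 mbar = 2.02000 × 10^-6 bar and 0.00932 mmHg = 1.24256 × 10^-5 bar.
2.02000 × 10^-6 + 1.24256 × 10^-5 ≈ 1.44 × 10^-5 bar.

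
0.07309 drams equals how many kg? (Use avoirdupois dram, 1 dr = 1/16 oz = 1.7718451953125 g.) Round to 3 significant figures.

0.000130 kilograms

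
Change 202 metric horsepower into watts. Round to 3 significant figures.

149000 W

1 PS = 735.499 watts.
Then 202 × 735.499 ≈ 149000 W.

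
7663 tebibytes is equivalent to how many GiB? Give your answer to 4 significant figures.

7.847e+6 gibibytes

1 TiB = 1024.00 GiB.
Then 7663 × 1024.00 ≈ 7.847e+6 GiB.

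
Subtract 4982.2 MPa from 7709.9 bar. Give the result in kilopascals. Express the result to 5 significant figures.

-4.2112 × 10^6 kilopascals

7709.9 bar = 770990 kPa and 4982.2 MPa = 4.98220 × 10^6 kPa.
770990 − 4.98220 × 10^6 ≈ -4.2112 × 10^6 kPa.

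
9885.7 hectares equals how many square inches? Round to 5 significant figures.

1.5323 × 10^11 square inches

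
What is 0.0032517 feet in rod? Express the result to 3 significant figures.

1 foot = 0.0606061 rod.
Then 0.0032517 × 0.0606061 ≈ 0.000197 rod.

0.000197 rod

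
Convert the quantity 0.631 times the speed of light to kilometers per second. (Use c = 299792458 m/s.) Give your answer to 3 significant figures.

1 c = 299792 kilometers per second.
Thus 0.631 × 299792 ≈ 189000 km/s.

189000 kilometers per second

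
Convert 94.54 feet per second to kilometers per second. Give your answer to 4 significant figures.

0.02882 kilometers per second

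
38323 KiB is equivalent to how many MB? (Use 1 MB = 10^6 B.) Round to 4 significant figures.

39.24 megabytes

1 kibibyte = 0.00102400 MB.
Thus 38323 × 0.00102400 ≈ 39.24 MB.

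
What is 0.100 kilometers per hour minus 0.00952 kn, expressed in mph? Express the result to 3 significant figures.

0.100 km/h = 0.0621371 mph and 0.00952 kn = 0.0109554 mph.
0.0621371 − 0.0109554 ≈ 0.0512 mph.

0.0512 mph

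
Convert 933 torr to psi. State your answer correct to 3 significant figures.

18.0 psi

1 torr = 0.0193368 psi.
933 × 0.0193368 ≈ 18.0 psi.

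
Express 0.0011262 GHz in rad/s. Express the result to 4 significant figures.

1 gigahertz = 6.28319 × 10^9 radians per second.
Thus 0.0011262 × 6.28319 × 10^9 ≈ 7.076 × 10^6 rad/s.

7.076 × 10^6 rad/s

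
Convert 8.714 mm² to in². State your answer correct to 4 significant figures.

0.01351 in²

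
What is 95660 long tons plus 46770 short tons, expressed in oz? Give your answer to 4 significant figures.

95660 long ton = 3.42845 × 10^9 oz and 46770 short ton = 1.49664 × 10^9 oz.
3.42845 × 10^9 + 1.49664 × 10^9 ≈ 4.925 × 10^9 oz.

4.925 × 10^9 oz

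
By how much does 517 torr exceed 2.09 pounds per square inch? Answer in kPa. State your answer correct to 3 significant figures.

54.5 kPa

517 torr = 68.9277 kPa and 2.09 psi = 14.4100 kPa.
68.9277 − 14.4100 ≈ 54.5 kPa.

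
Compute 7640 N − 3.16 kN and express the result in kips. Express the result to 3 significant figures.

7640 N = 1.71754 kip and 3.16 kN = 0.710396 kip.
1.71754 − 0.710396 ≈ 1.01 kip.

1.01 kip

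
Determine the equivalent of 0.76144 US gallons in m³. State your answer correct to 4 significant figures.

1 US gallon = 0.00378541 cubic meters.
Then 0.76144 × 0.00378541 ≈ 0.002882 m³.

0.002882 m³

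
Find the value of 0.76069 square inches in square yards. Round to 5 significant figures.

1 in² = 0.000771605 yd².
Thus 0.76069 × 0.000771605 ≈ 0.00058695 yd².

0.00058695 square yards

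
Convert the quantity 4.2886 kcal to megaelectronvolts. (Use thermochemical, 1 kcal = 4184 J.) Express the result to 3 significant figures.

1.12 × 10^17 megaelectronvolts

1 kcal = 2.61145 × 10^16 MeV.
4.2886 × 2.61145 × 10^16 ≈ 1.12 × 10^17 MeV.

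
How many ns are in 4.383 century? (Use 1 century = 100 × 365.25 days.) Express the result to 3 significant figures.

1 century = 3.15576 × 10^18 ns.
Then 4.383 × 3.15576 × 10^18 ≈ 1.38 × 10^19 ns.

1.38 × 10^19 ns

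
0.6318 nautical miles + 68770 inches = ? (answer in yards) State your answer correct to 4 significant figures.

3190 yards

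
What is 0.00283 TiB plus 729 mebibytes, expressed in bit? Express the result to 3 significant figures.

3.10 × 10^10 bit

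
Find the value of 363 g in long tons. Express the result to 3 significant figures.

1 g = 9.84207e-7 long ton.
Thus 363 × 9.84207e-7 ≈ 0.000357 long ton.

0.000357 long ton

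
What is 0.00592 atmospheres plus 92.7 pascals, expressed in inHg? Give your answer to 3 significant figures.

0.00592 atm = 0.177134 inHg and 92.7 Pa = 0.0273743 inHg.
0.177134 + 0.0273743 ≈ 0.205 inHg.

0.205 inches of mercury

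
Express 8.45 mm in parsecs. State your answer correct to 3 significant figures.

1 millimeter = 3.24078 × 10^-20 parsecs.
Thus 8.45 × 3.24078 × 10^-20 ≈ 2.74 × 10^-19 pc.

2.74 × 10^-19 pc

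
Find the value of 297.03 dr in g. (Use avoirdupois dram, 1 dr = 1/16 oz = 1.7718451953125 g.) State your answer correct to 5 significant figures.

1 dram = 1.77185 g.
Thus 297.03 × 1.77185 ≈ 526.29 g.

526.29 g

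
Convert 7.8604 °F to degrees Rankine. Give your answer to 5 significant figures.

°R = °F + 459.67.
Applying the formula gives 467.53 °R.

467.53 °R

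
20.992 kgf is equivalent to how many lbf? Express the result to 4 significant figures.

46.28 lbf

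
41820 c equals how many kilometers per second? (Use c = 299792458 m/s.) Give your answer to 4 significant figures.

1.254 × 10^10 km/s

1 speed of light = 299792 km/s.
So 41820 × 299792 ≈ 1.254 × 10^10 km/s.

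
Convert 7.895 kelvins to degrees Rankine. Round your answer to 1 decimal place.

14.2 degrees Rankine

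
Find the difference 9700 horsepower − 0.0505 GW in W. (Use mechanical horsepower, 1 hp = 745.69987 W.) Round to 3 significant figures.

9700 hp = 7.23329 × 10^6 W and 0.0505 GW = 5.05000 × 10^7 W.
7.23329 × 10^6 − 5.05000 × 10^7 ≈ -4.33 × 10^7 W.

-4.33 × 10^7 watts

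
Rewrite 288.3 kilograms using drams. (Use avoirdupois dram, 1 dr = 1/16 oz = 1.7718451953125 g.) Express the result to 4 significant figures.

162700 dr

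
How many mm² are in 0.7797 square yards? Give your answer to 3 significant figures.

1 yd² = 836127 mm².
Then 0.7797 × 836127 ≈ 652000 mm².

652000 square millimeters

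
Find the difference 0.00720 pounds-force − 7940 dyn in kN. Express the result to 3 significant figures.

-4.74e-5 kN

0.00720 lbf = 3.20272e-5 kN and 7940 dyn = 7.94000e-5 kN.
3.20272e-5 − 7.94000e-5 ≈ -4.74e-5 kN.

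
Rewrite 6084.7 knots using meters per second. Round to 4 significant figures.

3130 m/s

1 knot = 0.514444 m/s.
Thus 6084.7 × 0.514444 ≈ 3130 m/s.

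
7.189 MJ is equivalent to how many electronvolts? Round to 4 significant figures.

4.487e+25 electronvolts

1 megajoule = 6.24151e+24 eV.
So 7.189 × 6.24151e+24 ≈ 4.487e+25 eV.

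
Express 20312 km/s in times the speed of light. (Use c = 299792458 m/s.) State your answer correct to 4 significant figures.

0.06775 times the speed of light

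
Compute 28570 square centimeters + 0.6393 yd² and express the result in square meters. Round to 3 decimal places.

28570 cm² = 2.85700 m² and 0.6393 yd² = 0.534536 m².
2.85700 + 0.534536 ≈ 3.392 m².

3.392 m²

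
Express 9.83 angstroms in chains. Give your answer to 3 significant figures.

4.89 × 10^-11 chains

1 Å = 4.97097 × 10^-12 chains.
9.83 × 4.97097 × 10^-12 ≈ 4.89 × 10^-11 chain.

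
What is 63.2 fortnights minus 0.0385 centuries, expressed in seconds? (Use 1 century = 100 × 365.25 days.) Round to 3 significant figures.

63.2 fortnight = 7.64467 × 10^7 s and 0.0385 century = 1.21497 × 10^8 s.
7.64467 × 10^7 − 1.21497 × 10^8 ≈ -4.51 × 10^7 s.

-4.51 × 10^7 s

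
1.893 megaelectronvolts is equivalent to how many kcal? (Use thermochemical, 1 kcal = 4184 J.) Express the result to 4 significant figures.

1 megaelectronvolt = 3.82929 × 10^-17 kcal.
1.893 × 3.82929 × 10^-17 ≈ 7.249 × 10^-17 kcal.

7.249 × 10^-17 kilocalories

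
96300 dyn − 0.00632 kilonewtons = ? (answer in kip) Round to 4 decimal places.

96300 dyn = 0.000216491 kip and 0.00632 kN = 0.00142079 kip.
0.000216491 − 0.00142079 ≈ -0.0012 kip.

-0.0012 kips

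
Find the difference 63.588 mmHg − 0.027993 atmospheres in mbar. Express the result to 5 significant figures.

63.588 mmHg = 84.7770 mbar and 0.027993 atm = 28.3639 mbar.
84.7770 − 28.3639 ≈ 56.413 mbar.

56.413 mbar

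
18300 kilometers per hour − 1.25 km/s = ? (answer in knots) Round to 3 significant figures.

7450 knots

18300 km/h = 9881.21 kn and 1.25 km/s = 2429.81 kn.
9881.21 − 2429.81 ≈ 7450 kn.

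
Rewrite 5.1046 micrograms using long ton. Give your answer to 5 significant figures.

5.0240e-12 long tons

1 microgram = 9.84207e-13 long ton.
So 5.1046 × 9.84207e-13 ≈ 5.0240e-12 long ton.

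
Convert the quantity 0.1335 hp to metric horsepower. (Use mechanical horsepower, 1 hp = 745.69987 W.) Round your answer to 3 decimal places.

1 horsepower = 1.01387 PS.
Thus 0.1335 × 1.01387 ≈ 0.135 PS.

0.135 metric horsepower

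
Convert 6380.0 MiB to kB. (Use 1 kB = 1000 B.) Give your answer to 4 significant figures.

6.690 × 10^6 kilobytes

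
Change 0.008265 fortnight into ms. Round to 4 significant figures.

1 fortnight = 1.20960 × 10^9 ms.
Thus 0.008265 × 1.20960 × 10^9 ≈ 9.997 × 10^6 ms.

9.997 × 10^6 milliseconds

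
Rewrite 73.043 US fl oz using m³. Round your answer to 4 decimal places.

1 US fluid ounce = 2.95735e-5 m³.
Thus 73.043 × 2.95735e-5 ≈ 0.0022 m³.

0.0022 m³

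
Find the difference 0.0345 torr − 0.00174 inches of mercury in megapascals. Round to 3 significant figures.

0.0345 torr = 4.59962e-6 MPa and 0.00174 inHg = 5.89232e-6 MPa.
4.59962e-6 − 5.89232e-6 ≈ -1.29e-6 MPa.

-1.29e-6 megapascals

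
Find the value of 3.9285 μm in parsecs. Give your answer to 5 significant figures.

1.2731 × 10^-22 parsecs

1 μm = 3.24078 × 10^-23 parsecs.
Then 3.9285 × 3.24078 × 10^-23 ≈ 1.2731 × 10^-22 pc.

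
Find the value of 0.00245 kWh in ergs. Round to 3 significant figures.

1 kilowatt-hour = 3.60000 × 10^13 erg.
Then 0.00245 × 3.60000 × 10^13 ≈ 8.82 × 10^10 erg.

8.82 × 10^10 ergs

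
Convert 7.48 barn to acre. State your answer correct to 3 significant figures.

1.85 × 10^-31 acre

1 barn = 2.47105 × 10^-32 acres.
Then 7.48 × 2.47105 × 10^-32 ≈ 1.85 × 10^-31 acre.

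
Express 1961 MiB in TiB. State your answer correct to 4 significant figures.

0.001870 tebibytes

1 mebibyte = 9.53674 × 10^-7 tebibytes.
Thus 1961 × 9.53674 × 10^-7 ≈ 0.001870 TiB.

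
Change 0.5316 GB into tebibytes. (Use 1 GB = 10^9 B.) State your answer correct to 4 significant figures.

1 GB = 0.000909495 TiB.
Thus 0.5316 × 0.000909495 ≈ 0.0004835 TiB.

0.0004835 TiB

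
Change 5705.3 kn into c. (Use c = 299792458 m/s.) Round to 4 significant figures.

9.790 × 10^-6 times the speed of light

1 knot = 1.71600 × 10^-9 c.
5705.3 × 1.71600 × 10^-9 ≈ 9.790 × 10^-6 c.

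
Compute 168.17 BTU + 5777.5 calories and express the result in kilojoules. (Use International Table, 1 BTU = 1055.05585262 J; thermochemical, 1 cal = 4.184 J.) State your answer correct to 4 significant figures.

201.6 kJ

168.17 BTU = 177.429 kJ and 5777.5 cal = 24.1731 kJ.
177.429 + 24.1731 ≈ 201.6 kJ.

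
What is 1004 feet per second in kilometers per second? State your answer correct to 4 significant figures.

1 ft/s = 0.000304800 km/s.
Thus 1004 × 0.000304800 ≈ 0.3060 km/s.

0.3060 km/s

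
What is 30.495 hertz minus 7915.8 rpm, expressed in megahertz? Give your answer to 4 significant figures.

-0.0001014 MHz

30.495 Hz = 3.04950e-5 MHz and 7915.8 rpm = 0.000131930 MHz.
3.04950e-5 − 0.000131930 ≈ -0.0001014 MHz.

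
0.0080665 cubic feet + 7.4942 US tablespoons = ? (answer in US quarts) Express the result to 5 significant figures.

0.35846 US qt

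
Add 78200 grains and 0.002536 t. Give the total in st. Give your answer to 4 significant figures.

1.197 st

78200 gr = 0.797959 st and 0.002536 t = 0.399352 st.
0.797959 + 0.399352 ≈ 1.197 st.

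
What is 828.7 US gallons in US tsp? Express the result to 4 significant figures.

1 US gal = 768.000 US tsp.
Thus 828.7 × 768.000 ≈ 636400 US tsp.

636400 US teaspoons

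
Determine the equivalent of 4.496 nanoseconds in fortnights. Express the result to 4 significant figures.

1 ns = 8.26720e-16 fortnights.
4.496 × 8.26720e-16 ≈ 3.717e-15 fortnight.

3.717e-15 fortnights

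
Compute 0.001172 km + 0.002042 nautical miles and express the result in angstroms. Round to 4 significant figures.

4.954e+10 angstroms

0.001172 km = 1.17200e+10 Å and 0.002042 nmi = 3.78178e+10 Å.
1.17200e+10 + 3.78178e+10 ≈ 4.954e+10 Å.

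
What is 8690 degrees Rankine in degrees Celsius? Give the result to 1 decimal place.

4554.6 °C

°R = (°C + 273.15) × 9/5.
Applying the formula gives 4554.6 °C.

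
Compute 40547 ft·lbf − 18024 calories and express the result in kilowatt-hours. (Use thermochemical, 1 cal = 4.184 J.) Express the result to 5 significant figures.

-0.0056772 kWh

40547 ft·lbf = 0.0152707 kWh and 18024 cal = 0.0209479 kWh.
0.0152707 − 0.0209479 ≈ -0.0056772 kWh.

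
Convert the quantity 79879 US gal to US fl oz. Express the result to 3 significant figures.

1.02e+7 US fluid ounces

1 US gal = 128.000 US fluid ounces.
So 79879 × 128.000 ≈ 1.02e+7 US fl oz.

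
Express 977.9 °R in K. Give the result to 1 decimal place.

°R = K × 9/5.
Applying the formula gives 543.3 K.

543.3 kelvins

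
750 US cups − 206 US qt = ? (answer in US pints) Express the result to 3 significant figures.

750 US cup = 375.000 US pt and 206 US qt = 412.000 US pt.
375.000 − 412.000 ≈ -37.0 US pt.

-37.0 US pints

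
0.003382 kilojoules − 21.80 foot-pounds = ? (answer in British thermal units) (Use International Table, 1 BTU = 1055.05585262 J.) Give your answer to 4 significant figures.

-0.02481 BTU

0.003382 kJ = 0.00320552 BTU and 21.80 ft·lbf = 0.0280145 BTU.
0.00320552 − 0.0280145 ≈ -0.02481 BTU.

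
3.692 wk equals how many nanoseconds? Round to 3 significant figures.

2.23 × 10^15 nanoseconds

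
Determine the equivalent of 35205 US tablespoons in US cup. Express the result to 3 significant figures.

2200 US cups

1 US tablespoon = 0.0625000 US cup.
Thus 35205 × 0.0625000 ≈ 2200 US cup.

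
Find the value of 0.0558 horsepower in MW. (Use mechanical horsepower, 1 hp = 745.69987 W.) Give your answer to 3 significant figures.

4.16 × 10^-5 MW

1 horsepower = 0.000745700 megawatts.
0.0558 × 0.000745700 ≈ 4.16 × 10^-5 MW.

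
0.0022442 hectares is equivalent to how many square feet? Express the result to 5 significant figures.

241.56 square feet

1 ha = 107639 ft².
Thus 0.0022442 × 107639 ≈ 241.56 ft².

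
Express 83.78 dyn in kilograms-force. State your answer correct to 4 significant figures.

1 dyn = 1.01972e-6 kgf.
So 83.78 × 1.01972e-6 ≈ 8.543e-5 kgf.

8.543e-5 kilograms-force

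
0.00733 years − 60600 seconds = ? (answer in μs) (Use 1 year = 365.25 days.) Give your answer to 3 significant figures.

1.71 × 10^11 μs

0.00733 yr = 2.31317 × 10^11 μs and 60600 s = 6.06000 × 10^10 μs.
2.31317 × 10^11 − 6.06000 × 10^10 ≈ 1.71 × 10^11 μs.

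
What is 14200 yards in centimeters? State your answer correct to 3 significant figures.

1.30e+6 centimeters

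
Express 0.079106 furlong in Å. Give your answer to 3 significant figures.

1.59e+11 Å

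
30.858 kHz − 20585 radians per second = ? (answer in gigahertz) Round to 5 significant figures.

30.858 kHz = 3.08580e-5 GHz and 20585 rad/s = 3.27620e-6 GHz.
3.08580e-5 − 3.27620e-6 ≈ 2.7582e-5 GHz.

2.7582e-5 GHz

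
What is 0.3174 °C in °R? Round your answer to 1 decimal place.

492.2 °R

°R = (°C + 273.15) × 9/5.
Applying the formula gives 492.2 °R.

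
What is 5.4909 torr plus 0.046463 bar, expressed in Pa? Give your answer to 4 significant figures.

5378 Pa

5.4909 torr = 732.060 Pa and 0.046463 bar = 4646.30 Pa.
732.060 + 4646.30 ≈ 5378 Pa.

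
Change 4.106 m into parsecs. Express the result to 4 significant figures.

1.331e-16 parsecs

1 m = 3.24078e-17 parsecs.
So 4.106 × 3.24078e-17 ≈ 1.331e-16 pc.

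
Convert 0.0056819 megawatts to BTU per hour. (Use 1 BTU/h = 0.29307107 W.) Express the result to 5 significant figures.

1 MW = 3.41214 × 10^6 BTU per hour.
Thus 0.0056819 × 3.41214 × 10^6 ≈ 19387 BTU/h.

19387 BTU per hour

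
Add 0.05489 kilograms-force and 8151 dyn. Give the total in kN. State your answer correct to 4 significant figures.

0.0006198 kN

0.05489 kgf = 0.000538287 kN and 8151 dyn = 8.15100 × 10^-5 kN.
0.000538287 + 8.15100 × 10^-5 ≈ 0.0006198 kN.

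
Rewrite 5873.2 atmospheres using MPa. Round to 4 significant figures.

1 atmosphere = 0.101325 MPa.
Thus 5873.2 × 0.101325 ≈ 595.1 MPa.

595.1 megapascals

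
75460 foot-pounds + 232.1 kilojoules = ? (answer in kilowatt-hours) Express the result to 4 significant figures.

75460 ft·lbf = 0.0284195 kWh and 232.1 kJ = 0.0644722 kWh.
0.0284195 + 0.0644722 ≈ 0.09289 kWh.

0.09289 kWh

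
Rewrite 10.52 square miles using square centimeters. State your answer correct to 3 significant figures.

1 square mile = 2.58999 × 10^10 square centimeters.
So 10.52 × 2.58999 × 10^10 ≈ 2.72 × 10^11 cm².

2.72 × 10^11 cm²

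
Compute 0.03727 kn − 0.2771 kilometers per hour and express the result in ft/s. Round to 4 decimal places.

0.03727 kn = 0.0629047 ft/s and 0.2771 km/h = 0.252534 ft/s.
0.0629047 − 0.252534 ≈ -0.1896 ft/s.

-0.1896 ft/s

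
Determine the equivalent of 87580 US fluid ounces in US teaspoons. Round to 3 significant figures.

1 US fluid ounce = 6.00000 US tsp.
Thus 87580 × 6.00000 ≈ 525000 US tsp.

525000 US teaspoons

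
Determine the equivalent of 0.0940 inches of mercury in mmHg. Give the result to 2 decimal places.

2.39 mmHg

1 inch of mercury = 25.4000 mmHg.
0.0940 × 25.4000 ≈ 2.39 mmHg.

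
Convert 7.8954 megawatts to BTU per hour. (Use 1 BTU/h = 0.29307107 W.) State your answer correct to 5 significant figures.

2.6940 × 10^7 BTU/h

1 megawatt = 3.41214 × 10^6 BTU per hour.
So 7.8954 × 3.41214 × 10^6 ≈ 2.6940 × 10^7 BTU/h.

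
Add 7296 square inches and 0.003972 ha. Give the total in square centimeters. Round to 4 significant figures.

7296 in² = 47070.9 cm² and 0.003972 ha = 397200 cm².
47070.9 + 397200 ≈ 444300 cm².

444300 cm²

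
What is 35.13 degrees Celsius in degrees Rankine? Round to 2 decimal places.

554.90 °R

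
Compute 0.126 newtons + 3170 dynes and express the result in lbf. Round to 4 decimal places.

0.0355 lbf

0.126 N = 0.0283259 lbf and 3170 dyn = 0.00712644 lbf.
0.0283259 + 0.00712644 ≈ 0.0355 lbf.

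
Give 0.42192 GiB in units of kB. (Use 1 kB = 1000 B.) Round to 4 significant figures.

1 gibibyte = 1.07374e+6 kilobytes.
So 0.42192 × 1.07374e+6 ≈ 453000 kB.

453000 kilobytes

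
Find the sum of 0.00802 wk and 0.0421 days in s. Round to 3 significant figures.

0.00802 wk = 4850.50 s and 0.0421 d = 3637.44 s.
4850.50 + 3637.44 ≈ 8490 s.

8490 s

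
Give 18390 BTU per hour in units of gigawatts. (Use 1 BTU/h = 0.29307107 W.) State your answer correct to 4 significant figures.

1 BTU/h = 2.93071 × 10^-10 GW.
Then 18390 × 2.93071 × 10^-10 ≈ 5.390 × 10^-6 GW.

5.390 × 10^-6 GW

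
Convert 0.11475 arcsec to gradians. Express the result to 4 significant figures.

3.542e-5 grad

1 arcsecond = 0.000308642 grad.
0.11475 × 0.000308642 ≈ 3.542e-5 grad.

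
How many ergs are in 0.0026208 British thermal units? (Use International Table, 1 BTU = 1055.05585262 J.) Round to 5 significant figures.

2.7651e+7 ergs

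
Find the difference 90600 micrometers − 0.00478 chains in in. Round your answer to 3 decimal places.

90600 μm = 3.56693 in and 0.00478 chain = 3.78576 in.
3.56693 − 3.78576 ≈ -0.219 in.

-0.219 inches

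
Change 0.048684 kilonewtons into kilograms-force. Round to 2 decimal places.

1 kN = 101.972 kilograms-force.
Thus 0.048684 × 101.972 ≈ 4.96 kgf.

4.96 kgf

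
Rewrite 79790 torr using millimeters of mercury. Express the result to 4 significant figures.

79790 mmHg

1 torr = 1.00000 millimeters of mercury.
Then 79790 × 1.00000 ≈ 79790 mmHg.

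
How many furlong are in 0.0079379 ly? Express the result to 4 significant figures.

3.733e+11 furlong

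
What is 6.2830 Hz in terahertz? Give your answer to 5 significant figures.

1 Hz = 1.00000 × 10^-12 THz.
So 6.2830 × 1.00000 × 10^-12 ≈ 6.2830 × 10^-12 THz.

6.2830 × 10^-12 THz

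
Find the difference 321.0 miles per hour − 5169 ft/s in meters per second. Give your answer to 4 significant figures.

-1432 m/s

321.0 mph = 143.500 m/s and 5169 ft/s = 1575.51 m/s.
143.500 − 1575.51 ≈ -1432 m/s.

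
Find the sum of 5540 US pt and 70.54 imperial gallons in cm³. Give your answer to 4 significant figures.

5540 US pt = 2.62140e+6 cm³ and 70.54 imp gal = 320681 cm³.
2.62140e+6 + 320681 ≈ 2.942e+6 cm³.

2.942e+6 cm³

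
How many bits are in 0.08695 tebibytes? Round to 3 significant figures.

1 TiB = 8.79609e+12 bits.
Thus 0.08695 × 8.79609e+12 ≈ 7.65e+11 bit.

7.65e+11 bit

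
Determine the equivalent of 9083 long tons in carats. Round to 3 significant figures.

4.61e+10 carats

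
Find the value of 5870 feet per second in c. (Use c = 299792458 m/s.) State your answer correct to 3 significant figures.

5.97 × 10^-6 c

1 ft/s = 1.01670 × 10^-9 c.
Then 5870 × 1.01670 × 10^-9 ≈ 5.97 × 10^-6 c.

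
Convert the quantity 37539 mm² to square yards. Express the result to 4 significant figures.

0.04490 yd²

1 square millimeter = 1.19599e-6 yd².
So 37539 × 1.19599e-6 ≈ 0.04490 yd².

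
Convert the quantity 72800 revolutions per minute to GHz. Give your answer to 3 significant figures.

1 rpm = 1.66667e-11 GHz.
72800 × 1.66667e-11 ≈ 1.21e-6 GHz.

1.21e-6 GHz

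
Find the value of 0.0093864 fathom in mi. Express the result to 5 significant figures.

1.0666e-5 mi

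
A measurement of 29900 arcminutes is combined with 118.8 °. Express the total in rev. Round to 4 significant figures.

29900 arcmin = 1.38426 rev and 118.8 ° = 0.330000 rev.
1.38426 + 0.330000 ≈ 1.714 rev.

1.714 revolutions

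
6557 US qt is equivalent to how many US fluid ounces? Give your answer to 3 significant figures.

210000 US fl oz

1 US qt = 32.0000 US fluid ounces.
So 6557 × 32.0000 ≈ 210000 US fl oz.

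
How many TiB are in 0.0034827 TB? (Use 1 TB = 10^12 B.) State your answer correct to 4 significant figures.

1 TB = 0.909495 tebibytes.
So 0.0034827 × 0.909495 ≈ 0.003167 TiB.

0.003167 tebibytes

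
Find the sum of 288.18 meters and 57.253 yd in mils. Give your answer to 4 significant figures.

1.341 × 10^7 mil

288.18 m = 1.13457 × 10^7 mil and 57.253 yd = 2.06111 × 10^6 mil.
1.13457 × 10^7 + 2.06111 × 10^6 ≈ 1.341 × 10^7 mil.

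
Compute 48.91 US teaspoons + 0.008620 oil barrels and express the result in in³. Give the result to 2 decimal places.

98.34 in³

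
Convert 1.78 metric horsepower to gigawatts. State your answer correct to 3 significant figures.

1.31e-6 GW

1 metric horsepower = 7.35499e-7 GW.
So 1.78 × 7.35499e-7 ≈ 1.31e-6 GW.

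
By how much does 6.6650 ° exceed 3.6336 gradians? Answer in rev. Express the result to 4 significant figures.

0.009430 rev

6.6650 ° = 0.0185139 rev and 3.6336 grad = 0.00908400 rev.
0.0185139 − 0.00908400 ≈ 0.009430 rev.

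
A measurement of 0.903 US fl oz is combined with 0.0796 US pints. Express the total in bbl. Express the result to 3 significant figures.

0.903 US fl oz = 0.000167969 bbl and 0.0796 US pt = 0.000236905 bbl.
0.000167969 + 0.000236905 ≈ 0.000405 bbl.

0.000405 bbl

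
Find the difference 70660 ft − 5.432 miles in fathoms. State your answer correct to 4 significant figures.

6997 fathom

70660 ft = 11776.7 fathom and 5.432 mi = 4780.16 fathom.
11776.7 − 4780.16 ≈ 6997 fathom.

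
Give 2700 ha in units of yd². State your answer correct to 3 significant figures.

3.23e+7 yd²

1 ha = 11959.9 square yards.
Then 2700 × 11959.9 ≈ 3.23e+7 yd².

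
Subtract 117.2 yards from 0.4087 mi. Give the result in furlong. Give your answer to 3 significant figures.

0.4087 mi = 3.26960 furlong and 117.2 yd = 0.532727 furlong.
3.26960 − 0.532727 ≈ 2.74 furlong.

2.74 furlong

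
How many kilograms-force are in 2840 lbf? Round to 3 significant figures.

1 lbf = 0.453592 kgf.
Thus 2840 × 0.453592 ≈ 1290 kgf.

1290 kgf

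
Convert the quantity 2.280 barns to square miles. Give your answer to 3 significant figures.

1 barn = 3.86102e-35 square miles.
2.280 × 3.86102e-35 ≈ 8.80e-35 mi².

8.80e-35 mi²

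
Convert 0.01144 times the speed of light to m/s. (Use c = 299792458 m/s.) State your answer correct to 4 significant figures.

1 speed of light = 2.99792 × 10^8 m/s.
So 0.01144 × 2.99792 × 10^8 ≈ 3.430 × 10^6 m/s.

3.430 × 10^6 meters per second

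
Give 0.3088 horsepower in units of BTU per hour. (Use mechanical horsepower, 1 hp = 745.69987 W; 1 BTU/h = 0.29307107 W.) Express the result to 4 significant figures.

785.7 BTU/h

1 horsepower = 2544.43 BTU per hour.
Thus 0.3088 × 2544.43 ≈ 785.7 BTU/h.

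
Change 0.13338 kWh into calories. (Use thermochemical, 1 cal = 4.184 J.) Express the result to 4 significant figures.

114800 cal

1 kWh = 860421 cal.
0.13338 × 860421 ≈ 114800 cal.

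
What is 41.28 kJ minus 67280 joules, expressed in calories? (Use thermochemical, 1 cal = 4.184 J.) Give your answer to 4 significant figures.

-6214 calories

41.28 kJ = 9866.16 cal and 67280 J = 16080.3 cal.
9866.16 − 16080.3 ≈ -6214 cal.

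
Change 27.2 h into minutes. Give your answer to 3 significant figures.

1630 min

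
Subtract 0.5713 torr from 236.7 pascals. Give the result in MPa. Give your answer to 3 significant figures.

236.7 Pa = 0.000236700 MPa and 0.5713 torr = 7.61671e-5 MPa.
0.000236700 − 7.61671e-5 ≈ 0.000161 MPa.

0.000161 MPa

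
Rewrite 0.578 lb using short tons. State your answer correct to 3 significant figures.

1 lb = 0.000500000 short tons.
Then 0.578 × 0.000500000 ≈ 0.000289 short ton.

0.000289 short tons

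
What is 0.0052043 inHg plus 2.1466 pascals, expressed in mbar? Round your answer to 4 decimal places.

0.1977 mbar

0.0052043 inHg = 0.176238 mbar and 2.1466 Pa = 0.0214660 mbar.
0.176238 + 0.0214660 ≈ 0.1977 mbar.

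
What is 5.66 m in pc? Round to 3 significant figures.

1 m = 3.24078e-17 parsecs.
So 5.66 × 3.24078e-17 ≈ 1.83e-16 pc.

1.83e-16 parsecs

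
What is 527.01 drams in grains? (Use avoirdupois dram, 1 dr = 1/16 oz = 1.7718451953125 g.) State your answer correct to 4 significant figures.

14410 grains

1 dr = 27.34375 gr.
Thus 527.01 × 27.34375 ≈ 14410 gr.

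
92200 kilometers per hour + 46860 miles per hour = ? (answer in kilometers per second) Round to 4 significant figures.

92200 km/h = 25.6111 km/s and 46860 mph = 20.9483 km/s.
25.6111 + 20.9483 ≈ 46.56 km/s.

46.56 kilometers per second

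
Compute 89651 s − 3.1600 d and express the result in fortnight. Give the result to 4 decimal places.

89651 s = 0.0741162 fortnight and 3.1600 d = 0.225714 fortnight.
0.0741162 − 0.225714 ≈ -0.1516 fortnight.

-0.1516 fortnights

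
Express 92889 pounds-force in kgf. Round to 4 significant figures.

1 pound-force = 0.453592 kgf.
92889 × 0.453592 ≈ 42130 kgf.

42130 kilograms-force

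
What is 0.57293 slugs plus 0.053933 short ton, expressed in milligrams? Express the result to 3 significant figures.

0.57293 slug = 8.36128 × 10^6 mg and 0.053933 short ton = 4.89272 × 10^7 mg.
8.36128 × 10^6 + 4.89272 × 10^7 ≈ 5.73 × 10^7 mg.

5.73 × 10^7 milligrams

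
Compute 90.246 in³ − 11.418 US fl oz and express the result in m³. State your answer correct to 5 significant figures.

0.0011412 cubic meters

90.246 in³ = 0.00147887 m³ and 11.418 US fl oz = 0.000337671 m³.
0.00147887 − 0.000337671 ≈ 0.0011412 m³.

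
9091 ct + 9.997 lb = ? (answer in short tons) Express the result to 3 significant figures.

0.00700 short tons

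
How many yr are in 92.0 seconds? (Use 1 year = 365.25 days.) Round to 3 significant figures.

2.92 × 10^-6 yr

1 s = 3.16881 × 10^-8 years.
92.0 × 3.16881 × 10^-8 ≈ 2.92 × 10^-6 yr.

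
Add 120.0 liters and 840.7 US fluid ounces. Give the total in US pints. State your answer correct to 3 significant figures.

306 US pt

120.0 L = 253.6052 US pt and 840.7 US fl oz = 52.54375 US pt.
253.6052 + 52.54375 ≈ 306 US pt.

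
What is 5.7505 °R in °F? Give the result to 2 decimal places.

°R = °F + 459.67.
Applying the formula gives -453.92 °F.

-453.92 °F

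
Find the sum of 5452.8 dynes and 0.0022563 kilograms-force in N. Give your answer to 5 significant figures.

5452.8 dyn = 0.0545280 N and 0.0022563 kgf = 0.0221267 N.
0.0545280 + 0.0221267 ≈ 0.076655 N.

0.076655 N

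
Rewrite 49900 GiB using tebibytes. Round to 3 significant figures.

1 gibibyte = 0.0009765625 TiB.
So 49900 × 0.0009765625 ≈ 48.7 TiB.

48.7 TiB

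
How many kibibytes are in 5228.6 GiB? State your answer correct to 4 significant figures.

1 gibibyte = 1.04858 × 10^6 kibibytes.
Then 5228.6 × 1.04858 × 10^6 ≈ 5.483 × 10^9 KiB.

5.483 × 10^9 KiB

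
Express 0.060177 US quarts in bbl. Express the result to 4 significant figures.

0.0003582 bbl

1 US quart = 0.00595238 bbl.
Then 0.060177 × 0.00595238 ≈ 0.0003582 bbl.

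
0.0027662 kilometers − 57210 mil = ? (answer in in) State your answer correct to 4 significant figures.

51.70 in

0.0027662 km = 108.906 in and 57210 mil = 57.2100 in.
108.906 − 57.2100 ≈ 51.70 in.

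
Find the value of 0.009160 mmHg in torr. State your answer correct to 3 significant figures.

0.00916 torr

1 millimeter of mercury = 1.00000 torr.
So 0.009160 × 1.00000 ≈ 0.00916 torr.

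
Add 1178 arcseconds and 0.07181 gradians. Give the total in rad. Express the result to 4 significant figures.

1178 arcsec = 0.00571111 rad and 0.07181 grad = 0.00112799 rad.
0.00571111 + 0.00112799 ≈ 0.006839 rad.

0.006839 radians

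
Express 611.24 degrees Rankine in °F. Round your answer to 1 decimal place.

151.6 °F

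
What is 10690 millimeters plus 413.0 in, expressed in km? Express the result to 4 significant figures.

10690 mm = 0.0106900 km and 413.0 in = 0.0104902 km.
0.0106900 + 0.0104902 ≈ 0.02118 km.

0.02118 kilometers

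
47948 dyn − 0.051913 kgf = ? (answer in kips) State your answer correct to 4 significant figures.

47948 dyn = 0.0001077914 kip and 0.051913 kgf = 0.0001144486 kip.
0.0001077914 − 0.0001144486 ≈ -6.657 × 10^-6 kip.

-6.657 × 10^-6 kip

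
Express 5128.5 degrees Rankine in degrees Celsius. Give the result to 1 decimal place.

2576.0 °C

°R = (°C + 273.15) × 9/5.
Applying the formula gives 2576.0 °C.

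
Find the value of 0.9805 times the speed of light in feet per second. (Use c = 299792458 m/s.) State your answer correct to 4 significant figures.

1 c = 9.83571 × 10^8 feet per second.
So 0.9805 × 9.83571 × 10^8 ≈ 9.644 × 10^8 ft/s.

9.644 × 10^8 ft/s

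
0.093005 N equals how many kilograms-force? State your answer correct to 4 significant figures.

0.009484 kilograms-force

1 N = 0.101972 kilograms-force.
Then 0.093005 × 0.101972 ≈ 0.009484 kgf.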